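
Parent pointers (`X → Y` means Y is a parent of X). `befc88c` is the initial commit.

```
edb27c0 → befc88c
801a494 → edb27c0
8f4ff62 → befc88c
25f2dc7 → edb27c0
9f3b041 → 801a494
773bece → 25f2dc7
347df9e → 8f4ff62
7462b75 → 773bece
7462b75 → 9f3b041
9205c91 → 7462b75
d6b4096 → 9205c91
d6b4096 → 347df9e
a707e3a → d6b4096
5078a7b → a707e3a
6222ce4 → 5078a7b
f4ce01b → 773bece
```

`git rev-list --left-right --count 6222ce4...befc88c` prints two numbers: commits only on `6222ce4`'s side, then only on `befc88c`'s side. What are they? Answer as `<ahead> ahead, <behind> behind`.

13 ahead, 0 behind

Reachable from 6222ce4: {25f2dc7, 347df9e, 5078a7b, 6222ce4, 7462b75, 773bece, 801a494, 8f4ff62, 9205c91, 9f3b041, a707e3a, befc88c, d6b4096, edb27c0}.
Reachable from befc88c: {befc88c}.
Only in 6222ce4's history (ahead): {25f2dc7, 347df9e, 5078a7b, 6222ce4, 7462b75, 773bece, 801a494, 8f4ff62, 9205c91, 9f3b041, a707e3a, d6b4096, edb27c0} — 13.
Only in befc88c's history (behind): {} — 0.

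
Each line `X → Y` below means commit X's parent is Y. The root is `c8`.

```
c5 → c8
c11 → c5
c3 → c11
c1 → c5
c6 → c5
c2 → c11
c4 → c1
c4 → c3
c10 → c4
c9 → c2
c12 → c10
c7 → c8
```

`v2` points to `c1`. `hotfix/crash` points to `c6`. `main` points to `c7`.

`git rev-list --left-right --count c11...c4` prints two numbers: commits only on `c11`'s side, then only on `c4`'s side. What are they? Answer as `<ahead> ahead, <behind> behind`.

Reachable from c11: {c11, c5, c8}.
Reachable from c4: {c1, c11, c3, c4, c5, c8}.
Only in c11's history (ahead): {} — 0.
Only in c4's history (behind): {c1, c3, c4} — 3.

0 ahead, 3 behind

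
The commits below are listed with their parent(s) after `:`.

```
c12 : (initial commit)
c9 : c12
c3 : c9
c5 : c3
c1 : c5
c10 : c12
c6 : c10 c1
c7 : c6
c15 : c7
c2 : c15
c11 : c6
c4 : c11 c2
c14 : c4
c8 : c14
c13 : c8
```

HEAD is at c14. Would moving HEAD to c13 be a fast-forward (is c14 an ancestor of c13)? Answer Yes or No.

Yes

A fast-forward from c14 to c13 is possible iff c14 is an ancestor of c13.
Ancestors of c13: {c1, c10, c11, c12, c13, c14, c15, c2, c3, c4, c5, c6, c7, c8, c9}.
c14 is among them, so fast-forward is possible.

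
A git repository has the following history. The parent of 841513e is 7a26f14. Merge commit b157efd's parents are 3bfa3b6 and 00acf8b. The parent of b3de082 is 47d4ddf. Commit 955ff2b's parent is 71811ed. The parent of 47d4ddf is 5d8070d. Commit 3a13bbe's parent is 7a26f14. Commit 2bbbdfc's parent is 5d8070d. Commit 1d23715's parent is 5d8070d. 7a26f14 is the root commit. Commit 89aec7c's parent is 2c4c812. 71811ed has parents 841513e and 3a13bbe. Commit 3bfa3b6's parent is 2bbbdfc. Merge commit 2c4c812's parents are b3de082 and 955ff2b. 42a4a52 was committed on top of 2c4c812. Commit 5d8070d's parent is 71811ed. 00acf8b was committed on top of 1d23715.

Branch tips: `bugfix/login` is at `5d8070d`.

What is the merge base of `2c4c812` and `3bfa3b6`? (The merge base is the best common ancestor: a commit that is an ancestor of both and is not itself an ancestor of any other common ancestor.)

Ancestors of 2c4c812: {2c4c812, 3a13bbe, 47d4ddf, 5d8070d, 71811ed, 7a26f14, 841513e, 955ff2b, b3de082}.
Ancestors of 3bfa3b6: {2bbbdfc, 3a13bbe, 3bfa3b6, 5d8070d, 71811ed, 7a26f14, 841513e}.
Common ancestors: {3a13bbe, 5d8070d, 71811ed, 7a26f14, 841513e}.
Among these, 5d8070d is not an ancestor of any other common ancestor — it is the merge base.

5d8070d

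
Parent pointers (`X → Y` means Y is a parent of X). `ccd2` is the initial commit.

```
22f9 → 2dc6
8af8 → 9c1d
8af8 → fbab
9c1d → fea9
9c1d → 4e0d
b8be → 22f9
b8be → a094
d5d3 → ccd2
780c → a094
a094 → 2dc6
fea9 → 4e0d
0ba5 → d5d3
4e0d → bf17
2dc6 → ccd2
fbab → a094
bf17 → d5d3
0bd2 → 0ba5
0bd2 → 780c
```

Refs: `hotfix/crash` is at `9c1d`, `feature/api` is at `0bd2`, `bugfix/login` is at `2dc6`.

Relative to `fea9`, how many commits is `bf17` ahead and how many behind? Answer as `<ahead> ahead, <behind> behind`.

0 ahead, 2 behind

Reachable from bf17: {bf17, ccd2, d5d3}.
Reachable from fea9: {4e0d, bf17, ccd2, d5d3, fea9}.
Only in bf17's history (ahead): {} — 0.
Only in fea9's history (behind): {4e0d, fea9} — 2.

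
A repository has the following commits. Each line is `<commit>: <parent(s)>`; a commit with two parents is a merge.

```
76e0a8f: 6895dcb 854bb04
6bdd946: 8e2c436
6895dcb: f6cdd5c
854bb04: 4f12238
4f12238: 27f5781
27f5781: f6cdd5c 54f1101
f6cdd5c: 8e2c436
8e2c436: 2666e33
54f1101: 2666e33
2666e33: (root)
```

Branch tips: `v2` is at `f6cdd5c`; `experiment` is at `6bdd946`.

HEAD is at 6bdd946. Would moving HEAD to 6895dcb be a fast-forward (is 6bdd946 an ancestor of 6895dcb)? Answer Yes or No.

A fast-forward from 6bdd946 to 6895dcb is possible iff 6bdd946 is an ancestor of 6895dcb.
Ancestors of 6895dcb: {2666e33, 6895dcb, 8e2c436, f6cdd5c}.
6bdd946 is not among them, so fast-forward is not possible.

No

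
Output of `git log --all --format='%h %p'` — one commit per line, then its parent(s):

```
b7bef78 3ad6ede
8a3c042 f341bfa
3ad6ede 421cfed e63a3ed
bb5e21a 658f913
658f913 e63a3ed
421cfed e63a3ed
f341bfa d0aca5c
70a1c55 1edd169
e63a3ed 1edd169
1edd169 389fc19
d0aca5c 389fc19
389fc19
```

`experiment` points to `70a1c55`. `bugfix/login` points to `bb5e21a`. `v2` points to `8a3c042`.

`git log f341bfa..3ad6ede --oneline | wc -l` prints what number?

4

Reachable from 3ad6ede: {1edd169, 389fc19, 3ad6ede, 421cfed, e63a3ed}.
Reachable from f341bfa: {389fc19, d0aca5c, f341bfa}.
In 3ad6ede's history but not f341bfa's: {1edd169, 3ad6ede, 421cfed, e63a3ed} — 4 commits.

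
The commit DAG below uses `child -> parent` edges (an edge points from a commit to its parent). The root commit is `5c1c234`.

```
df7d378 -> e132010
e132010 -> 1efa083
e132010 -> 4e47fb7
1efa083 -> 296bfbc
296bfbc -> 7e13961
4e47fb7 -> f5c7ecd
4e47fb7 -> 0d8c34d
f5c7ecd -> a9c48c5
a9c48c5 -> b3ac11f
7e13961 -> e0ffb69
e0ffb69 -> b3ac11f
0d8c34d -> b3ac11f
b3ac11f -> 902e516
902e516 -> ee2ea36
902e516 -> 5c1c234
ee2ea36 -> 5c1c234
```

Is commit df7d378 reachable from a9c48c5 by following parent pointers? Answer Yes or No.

Ancestors of a9c48c5: {5c1c234, 902e516, a9c48c5, b3ac11f, ee2ea36}.
df7d378 is not in that set, so it is not an ancestor of a9c48c5.

No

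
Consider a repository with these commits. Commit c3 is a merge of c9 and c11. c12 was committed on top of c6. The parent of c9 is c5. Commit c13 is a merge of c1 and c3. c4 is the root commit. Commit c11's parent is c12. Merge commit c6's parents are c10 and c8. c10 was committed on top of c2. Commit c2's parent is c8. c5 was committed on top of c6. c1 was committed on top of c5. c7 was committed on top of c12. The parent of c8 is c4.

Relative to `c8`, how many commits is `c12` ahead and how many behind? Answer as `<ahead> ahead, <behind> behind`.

Reachable from c12: {c10, c12, c2, c4, c6, c8}.
Reachable from c8: {c4, c8}.
Only in c12's history (ahead): {c10, c12, c2, c6} — 4.
Only in c8's history (behind): {} — 0.

4 ahead, 0 behind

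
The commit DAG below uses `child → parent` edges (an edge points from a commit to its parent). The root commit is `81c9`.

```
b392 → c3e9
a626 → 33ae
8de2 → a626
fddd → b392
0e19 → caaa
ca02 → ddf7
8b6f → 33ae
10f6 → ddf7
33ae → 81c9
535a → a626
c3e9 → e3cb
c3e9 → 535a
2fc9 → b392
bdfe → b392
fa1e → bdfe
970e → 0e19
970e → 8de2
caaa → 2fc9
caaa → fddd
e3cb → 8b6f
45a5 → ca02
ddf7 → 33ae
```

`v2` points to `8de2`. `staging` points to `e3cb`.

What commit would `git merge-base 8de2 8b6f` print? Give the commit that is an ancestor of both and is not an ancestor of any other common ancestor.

Ancestors of 8de2: {33ae, 81c9, 8de2, a626}.
Ancestors of 8b6f: {33ae, 81c9, 8b6f}.
Common ancestors: {33ae, 81c9}.
Among these, 33ae is not an ancestor of any other common ancestor — it is the merge base.

33ae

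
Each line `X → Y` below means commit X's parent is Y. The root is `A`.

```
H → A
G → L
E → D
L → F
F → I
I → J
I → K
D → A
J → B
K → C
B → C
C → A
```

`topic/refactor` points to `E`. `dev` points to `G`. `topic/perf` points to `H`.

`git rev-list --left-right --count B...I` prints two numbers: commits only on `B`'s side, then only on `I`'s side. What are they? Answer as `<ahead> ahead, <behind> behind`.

0 ahead, 3 behind

Reachable from B: {A, B, C}.
Reachable from I: {A, B, C, I, J, K}.
Only in B's history (ahead): {} — 0.
Only in I's history (behind): {I, J, K} — 3.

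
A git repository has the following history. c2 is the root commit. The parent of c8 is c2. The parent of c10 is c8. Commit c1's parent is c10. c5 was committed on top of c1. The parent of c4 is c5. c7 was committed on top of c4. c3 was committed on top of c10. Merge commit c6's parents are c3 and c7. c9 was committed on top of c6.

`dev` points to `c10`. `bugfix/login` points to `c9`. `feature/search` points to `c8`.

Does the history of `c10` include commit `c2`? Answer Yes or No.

Yes

Ancestors of c10 (commits reachable by following parents): {c10, c2, c8}.
c2 is in that set, so it is an ancestor of c10.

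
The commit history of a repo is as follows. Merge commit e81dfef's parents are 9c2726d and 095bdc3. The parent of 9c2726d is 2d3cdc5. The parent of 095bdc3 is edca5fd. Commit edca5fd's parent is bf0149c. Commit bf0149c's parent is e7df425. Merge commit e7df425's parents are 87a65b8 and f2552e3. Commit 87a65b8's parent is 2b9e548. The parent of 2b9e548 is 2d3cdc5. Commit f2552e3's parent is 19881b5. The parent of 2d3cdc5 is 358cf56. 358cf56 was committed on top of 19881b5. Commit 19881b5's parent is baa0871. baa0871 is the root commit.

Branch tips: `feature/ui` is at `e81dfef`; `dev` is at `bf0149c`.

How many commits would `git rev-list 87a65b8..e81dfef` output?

7

Reachable from e81dfef: {095bdc3, 19881b5, 2b9e548, 2d3cdc5, 358cf56, 87a65b8, 9c2726d, baa0871, bf0149c, e7df425, e81dfef, edca5fd, f2552e3}.
Reachable from 87a65b8: {19881b5, 2b9e548, 2d3cdc5, 358cf56, 87a65b8, baa0871}.
In e81dfef's history but not 87a65b8's: {095bdc3, 9c2726d, bf0149c, e7df425, e81dfef, edca5fd, f2552e3} — 7 commits.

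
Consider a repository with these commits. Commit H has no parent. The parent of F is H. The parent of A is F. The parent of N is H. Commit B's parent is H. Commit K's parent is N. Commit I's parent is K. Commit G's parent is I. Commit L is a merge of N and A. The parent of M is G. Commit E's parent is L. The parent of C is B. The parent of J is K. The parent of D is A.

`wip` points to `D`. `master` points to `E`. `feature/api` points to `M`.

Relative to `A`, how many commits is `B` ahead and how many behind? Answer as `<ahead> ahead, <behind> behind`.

1 ahead, 2 behind

Reachable from B: {B, H}.
Reachable from A: {A, F, H}.
Only in B's history (ahead): {B} — 1.
Only in A's history (behind): {A, F} — 2.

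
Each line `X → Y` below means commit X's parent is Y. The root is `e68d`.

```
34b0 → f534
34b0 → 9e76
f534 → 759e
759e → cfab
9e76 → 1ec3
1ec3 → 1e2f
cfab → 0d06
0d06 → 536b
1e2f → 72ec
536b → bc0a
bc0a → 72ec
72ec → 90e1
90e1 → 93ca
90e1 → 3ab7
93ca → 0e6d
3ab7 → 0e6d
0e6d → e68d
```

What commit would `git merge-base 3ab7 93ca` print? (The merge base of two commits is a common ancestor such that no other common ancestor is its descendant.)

0e6d

Ancestors of 3ab7: {0e6d, 3ab7, e68d}.
Ancestors of 93ca: {0e6d, 93ca, e68d}.
Common ancestors: {0e6d, e68d}.
Among these, 0e6d is not an ancestor of any other common ancestor — it is the merge base.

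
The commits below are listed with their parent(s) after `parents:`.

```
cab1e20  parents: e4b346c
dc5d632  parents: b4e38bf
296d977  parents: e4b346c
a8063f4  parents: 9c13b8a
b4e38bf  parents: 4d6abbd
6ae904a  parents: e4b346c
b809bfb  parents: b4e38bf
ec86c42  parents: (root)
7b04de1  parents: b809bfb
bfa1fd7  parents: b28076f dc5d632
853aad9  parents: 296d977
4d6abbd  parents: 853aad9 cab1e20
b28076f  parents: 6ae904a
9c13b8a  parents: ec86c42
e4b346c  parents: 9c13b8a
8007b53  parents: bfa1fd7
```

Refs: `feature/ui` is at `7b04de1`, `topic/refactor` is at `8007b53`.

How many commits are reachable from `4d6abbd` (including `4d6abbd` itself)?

7

Walking parent pointers from 4d6abbd: reachable set = {296d977, 4d6abbd, 853aad9, 9c13b8a, cab1e20, e4b346c, ec86c42}.
That is 7 commits.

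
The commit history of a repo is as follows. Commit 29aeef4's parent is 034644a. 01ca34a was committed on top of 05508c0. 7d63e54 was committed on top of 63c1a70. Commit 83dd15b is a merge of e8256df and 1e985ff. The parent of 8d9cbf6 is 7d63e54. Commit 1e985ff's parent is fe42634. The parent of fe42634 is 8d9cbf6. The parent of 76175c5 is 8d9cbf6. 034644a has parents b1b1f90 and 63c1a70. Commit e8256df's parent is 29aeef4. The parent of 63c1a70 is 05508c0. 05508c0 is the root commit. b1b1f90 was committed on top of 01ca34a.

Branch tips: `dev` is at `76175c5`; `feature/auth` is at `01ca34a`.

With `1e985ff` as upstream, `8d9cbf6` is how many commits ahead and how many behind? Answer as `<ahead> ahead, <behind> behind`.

Reachable from 8d9cbf6: {05508c0, 63c1a70, 7d63e54, 8d9cbf6}.
Reachable from 1e985ff: {05508c0, 1e985ff, 63c1a70, 7d63e54, 8d9cbf6, fe42634}.
Only in 8d9cbf6's history (ahead): {} — 0.
Only in 1e985ff's history (behind): {1e985ff, fe42634} — 2.

0 ahead, 2 behind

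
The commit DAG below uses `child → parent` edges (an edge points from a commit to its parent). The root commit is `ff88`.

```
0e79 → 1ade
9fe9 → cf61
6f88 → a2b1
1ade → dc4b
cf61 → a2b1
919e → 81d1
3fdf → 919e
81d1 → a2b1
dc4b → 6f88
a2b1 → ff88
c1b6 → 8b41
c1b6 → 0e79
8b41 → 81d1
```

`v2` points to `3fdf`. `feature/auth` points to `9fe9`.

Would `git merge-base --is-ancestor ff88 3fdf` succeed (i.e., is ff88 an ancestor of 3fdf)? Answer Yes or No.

Yes

Ancestors of 3fdf (commits reachable by following parents): {3fdf, 81d1, 919e, a2b1, ff88}.
ff88 is in that set, so it is an ancestor of 3fdf.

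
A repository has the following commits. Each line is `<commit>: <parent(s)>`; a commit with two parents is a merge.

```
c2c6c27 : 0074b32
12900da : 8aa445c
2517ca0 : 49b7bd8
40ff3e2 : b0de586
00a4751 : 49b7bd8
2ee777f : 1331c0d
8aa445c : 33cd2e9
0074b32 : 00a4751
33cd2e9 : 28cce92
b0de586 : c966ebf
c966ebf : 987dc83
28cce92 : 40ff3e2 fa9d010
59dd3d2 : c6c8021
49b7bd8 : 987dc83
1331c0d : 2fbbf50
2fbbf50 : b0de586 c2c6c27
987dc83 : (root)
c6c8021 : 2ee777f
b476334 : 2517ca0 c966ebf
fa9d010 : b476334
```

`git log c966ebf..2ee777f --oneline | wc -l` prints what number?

8

Reachable from 2ee777f: {0074b32, 00a4751, 1331c0d, 2ee777f, 2fbbf50, 49b7bd8, 987dc83, b0de586, c2c6c27, c966ebf}.
Reachable from c966ebf: {987dc83, c966ebf}.
In 2ee777f's history but not c966ebf's: {0074b32, 00a4751, 1331c0d, 2ee777f, 2fbbf50, 49b7bd8, b0de586, c2c6c27} — 8 commits.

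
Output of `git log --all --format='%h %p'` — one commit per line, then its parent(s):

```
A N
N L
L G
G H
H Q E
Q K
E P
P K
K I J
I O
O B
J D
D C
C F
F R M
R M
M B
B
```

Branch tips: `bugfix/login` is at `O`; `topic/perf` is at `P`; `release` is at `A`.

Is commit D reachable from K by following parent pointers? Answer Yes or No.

Yes

Ancestors of K (commits reachable by following parents): {B, C, D, F, I, J, K, M, O, R}.
D is in that set, so it is an ancestor of K.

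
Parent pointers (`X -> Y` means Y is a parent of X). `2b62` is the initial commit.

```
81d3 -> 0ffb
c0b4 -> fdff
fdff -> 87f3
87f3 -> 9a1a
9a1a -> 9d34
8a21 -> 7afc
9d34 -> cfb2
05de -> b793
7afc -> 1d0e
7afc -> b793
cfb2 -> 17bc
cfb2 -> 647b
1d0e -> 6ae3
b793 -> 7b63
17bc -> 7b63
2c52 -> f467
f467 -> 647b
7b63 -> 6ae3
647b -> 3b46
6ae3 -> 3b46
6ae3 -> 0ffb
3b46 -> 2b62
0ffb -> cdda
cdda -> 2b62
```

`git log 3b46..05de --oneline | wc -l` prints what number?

Reachable from 05de: {05de, 0ffb, 2b62, 3b46, 6ae3, 7b63, b793, cdda}.
Reachable from 3b46: {2b62, 3b46}.
In 05de's history but not 3b46's: {05de, 0ffb, 6ae3, 7b63, b793, cdda} — 6 commits.

6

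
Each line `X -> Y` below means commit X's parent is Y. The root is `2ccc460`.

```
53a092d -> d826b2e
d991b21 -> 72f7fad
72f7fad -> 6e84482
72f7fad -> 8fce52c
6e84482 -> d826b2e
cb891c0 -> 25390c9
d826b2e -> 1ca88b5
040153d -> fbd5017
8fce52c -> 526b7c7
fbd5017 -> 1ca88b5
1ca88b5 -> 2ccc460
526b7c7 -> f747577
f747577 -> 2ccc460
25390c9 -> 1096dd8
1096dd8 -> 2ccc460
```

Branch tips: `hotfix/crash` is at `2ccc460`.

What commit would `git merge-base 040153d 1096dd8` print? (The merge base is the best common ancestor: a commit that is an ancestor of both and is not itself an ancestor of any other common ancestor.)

Ancestors of 040153d: {040153d, 1ca88b5, 2ccc460, fbd5017}.
Ancestors of 1096dd8: {1096dd8, 2ccc460}.
Common ancestors: {2ccc460}.
The only common ancestor is 2ccc460, so it is the merge base.

2ccc460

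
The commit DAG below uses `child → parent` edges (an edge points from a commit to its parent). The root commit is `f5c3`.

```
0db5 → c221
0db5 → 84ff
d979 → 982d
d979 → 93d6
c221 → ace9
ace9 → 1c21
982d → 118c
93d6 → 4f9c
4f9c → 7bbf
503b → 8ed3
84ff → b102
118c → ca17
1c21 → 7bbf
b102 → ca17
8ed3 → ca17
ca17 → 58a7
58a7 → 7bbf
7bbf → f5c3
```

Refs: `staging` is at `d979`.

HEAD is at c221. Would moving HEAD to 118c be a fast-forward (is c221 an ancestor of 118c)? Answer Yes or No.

A fast-forward from c221 to 118c is possible iff c221 is an ancestor of 118c.
Ancestors of 118c: {118c, 58a7, 7bbf, ca17, f5c3}.
c221 is not among them, so fast-forward is not possible.

No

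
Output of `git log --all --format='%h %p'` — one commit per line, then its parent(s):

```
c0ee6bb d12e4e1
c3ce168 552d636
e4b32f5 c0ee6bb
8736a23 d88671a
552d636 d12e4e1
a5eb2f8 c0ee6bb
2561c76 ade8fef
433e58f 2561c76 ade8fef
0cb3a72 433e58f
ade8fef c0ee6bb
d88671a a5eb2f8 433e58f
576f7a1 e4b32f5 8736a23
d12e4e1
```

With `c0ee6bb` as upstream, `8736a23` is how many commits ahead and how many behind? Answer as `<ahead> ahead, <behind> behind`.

Reachable from 8736a23: {2561c76, 433e58f, 8736a23, a5eb2f8, ade8fef, c0ee6bb, d12e4e1, d88671a}.
Reachable from c0ee6bb: {c0ee6bb, d12e4e1}.
Only in 8736a23's history (ahead): {2561c76, 433e58f, 8736a23, a5eb2f8, ade8fef, d88671a} — 6.
Only in c0ee6bb's history (behind): {} — 0.

6 ahead, 0 behind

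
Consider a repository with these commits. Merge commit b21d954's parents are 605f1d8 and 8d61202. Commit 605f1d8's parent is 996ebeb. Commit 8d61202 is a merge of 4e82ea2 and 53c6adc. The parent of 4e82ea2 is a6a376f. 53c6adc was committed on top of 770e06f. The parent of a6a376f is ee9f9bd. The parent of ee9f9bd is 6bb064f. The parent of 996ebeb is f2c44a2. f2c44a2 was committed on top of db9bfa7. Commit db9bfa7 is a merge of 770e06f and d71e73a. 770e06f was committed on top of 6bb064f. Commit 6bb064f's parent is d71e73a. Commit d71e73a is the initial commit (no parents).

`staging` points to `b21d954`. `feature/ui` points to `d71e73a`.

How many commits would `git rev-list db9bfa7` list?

4

Walking parent pointers from db9bfa7: reachable set = {6bb064f, 770e06f, d71e73a, db9bfa7}.
That is 4 commits.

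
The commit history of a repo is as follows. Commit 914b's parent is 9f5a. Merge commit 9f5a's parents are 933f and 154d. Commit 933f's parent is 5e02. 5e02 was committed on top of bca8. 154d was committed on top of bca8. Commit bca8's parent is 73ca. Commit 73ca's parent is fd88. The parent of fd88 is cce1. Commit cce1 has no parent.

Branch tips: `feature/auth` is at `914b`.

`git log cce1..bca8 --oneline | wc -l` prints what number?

Reachable from bca8: {73ca, bca8, cce1, fd88}.
Reachable from cce1: {cce1}.
In bca8's history but not cce1's: {73ca, bca8, fd88} — 3 commits.

3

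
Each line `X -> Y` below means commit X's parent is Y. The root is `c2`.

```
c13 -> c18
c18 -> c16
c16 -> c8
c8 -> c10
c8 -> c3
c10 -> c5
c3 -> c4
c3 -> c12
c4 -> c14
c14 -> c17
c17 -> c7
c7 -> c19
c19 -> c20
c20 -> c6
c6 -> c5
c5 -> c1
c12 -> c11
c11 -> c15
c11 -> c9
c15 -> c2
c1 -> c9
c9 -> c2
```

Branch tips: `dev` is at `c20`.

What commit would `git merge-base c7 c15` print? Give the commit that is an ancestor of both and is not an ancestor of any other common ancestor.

c2

Ancestors of c7: {c1, c19, c2, c20, c5, c6, c7, c9}.
Ancestors of c15: {c15, c2}.
Common ancestors: {c2}.
The only common ancestor is c2, so it is the merge base.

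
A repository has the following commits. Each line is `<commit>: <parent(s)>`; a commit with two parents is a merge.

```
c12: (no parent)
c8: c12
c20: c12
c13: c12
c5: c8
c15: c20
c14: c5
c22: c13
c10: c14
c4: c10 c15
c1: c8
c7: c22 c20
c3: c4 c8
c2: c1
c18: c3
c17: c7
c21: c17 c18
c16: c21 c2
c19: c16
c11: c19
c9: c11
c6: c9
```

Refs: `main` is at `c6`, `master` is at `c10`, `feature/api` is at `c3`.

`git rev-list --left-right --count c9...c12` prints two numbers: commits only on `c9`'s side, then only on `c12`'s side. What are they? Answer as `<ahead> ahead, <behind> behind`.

20 ahead, 0 behind

Reachable from c9: {c1, c10, c11, c12, c13, c14, c15, c16, c17, c18, c19, c2, c20, c21, c22, c3, c4, c5, c7, c8, c9}.
Reachable from c12: {c12}.
Only in c9's history (ahead): {c1, c10, c11, c13, c14, c15, c16, c17, c18, c19, c2, c20, c21, c22, c3, c4, c5, c7, c8, c9} — 20.
Only in c12's history (behind): {} — 0.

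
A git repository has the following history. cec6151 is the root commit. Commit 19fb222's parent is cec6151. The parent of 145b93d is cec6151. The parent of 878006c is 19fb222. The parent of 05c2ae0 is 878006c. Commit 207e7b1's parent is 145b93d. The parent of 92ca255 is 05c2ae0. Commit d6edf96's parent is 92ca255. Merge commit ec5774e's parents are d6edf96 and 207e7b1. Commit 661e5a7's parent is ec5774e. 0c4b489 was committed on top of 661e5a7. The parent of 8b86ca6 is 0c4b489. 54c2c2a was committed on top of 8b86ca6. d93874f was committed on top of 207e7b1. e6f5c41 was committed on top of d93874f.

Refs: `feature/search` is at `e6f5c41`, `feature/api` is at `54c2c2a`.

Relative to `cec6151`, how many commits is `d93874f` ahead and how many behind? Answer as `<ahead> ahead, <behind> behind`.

3 ahead, 0 behind

Reachable from d93874f: {145b93d, 207e7b1, cec6151, d93874f}.
Reachable from cec6151: {cec6151}.
Only in d93874f's history (ahead): {145b93d, 207e7b1, d93874f} — 3.
Only in cec6151's history (behind): {} — 0.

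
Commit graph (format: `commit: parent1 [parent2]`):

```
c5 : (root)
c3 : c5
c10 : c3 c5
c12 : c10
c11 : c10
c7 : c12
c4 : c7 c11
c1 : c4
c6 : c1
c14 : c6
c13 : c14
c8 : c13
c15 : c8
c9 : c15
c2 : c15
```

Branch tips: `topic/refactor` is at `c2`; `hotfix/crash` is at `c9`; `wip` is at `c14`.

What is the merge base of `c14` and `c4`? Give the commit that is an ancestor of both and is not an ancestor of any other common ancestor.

c4

Ancestors of c14: {c1, c10, c11, c12, c14, c3, c4, c5, c6, c7}.
Ancestors of c4: {c10, c11, c12, c3, c4, c5, c7}.
Common ancestors: {c10, c11, c12, c3, c4, c5, c7}.
Among these, c4 is not an ancestor of any other common ancestor — it is the merge base.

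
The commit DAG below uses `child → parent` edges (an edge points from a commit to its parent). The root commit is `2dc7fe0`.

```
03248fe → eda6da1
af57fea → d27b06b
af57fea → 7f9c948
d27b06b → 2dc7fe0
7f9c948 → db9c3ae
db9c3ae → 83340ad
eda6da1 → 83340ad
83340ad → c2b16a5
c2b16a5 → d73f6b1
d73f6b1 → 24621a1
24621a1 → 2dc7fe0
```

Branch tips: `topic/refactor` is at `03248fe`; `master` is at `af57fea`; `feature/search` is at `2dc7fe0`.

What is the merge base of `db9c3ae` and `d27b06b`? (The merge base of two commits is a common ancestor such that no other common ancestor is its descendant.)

2dc7fe0

Ancestors of db9c3ae: {24621a1, 2dc7fe0, 83340ad, c2b16a5, d73f6b1, db9c3ae}.
Ancestors of d27b06b: {2dc7fe0, d27b06b}.
Common ancestors: {2dc7fe0}.
The only common ancestor is 2dc7fe0, so it is the merge base.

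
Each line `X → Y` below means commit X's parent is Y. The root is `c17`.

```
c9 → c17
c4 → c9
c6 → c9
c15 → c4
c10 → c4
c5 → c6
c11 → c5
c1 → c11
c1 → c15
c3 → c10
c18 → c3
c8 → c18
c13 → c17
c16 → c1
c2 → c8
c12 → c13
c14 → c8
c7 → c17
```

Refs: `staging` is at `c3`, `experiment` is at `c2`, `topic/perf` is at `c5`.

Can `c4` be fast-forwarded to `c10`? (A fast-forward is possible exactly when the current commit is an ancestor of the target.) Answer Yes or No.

Yes

A fast-forward from c4 to c10 is possible iff c4 is an ancestor of c10.
Ancestors of c10: {c10, c17, c4, c9}.
c4 is among them, so fast-forward is possible.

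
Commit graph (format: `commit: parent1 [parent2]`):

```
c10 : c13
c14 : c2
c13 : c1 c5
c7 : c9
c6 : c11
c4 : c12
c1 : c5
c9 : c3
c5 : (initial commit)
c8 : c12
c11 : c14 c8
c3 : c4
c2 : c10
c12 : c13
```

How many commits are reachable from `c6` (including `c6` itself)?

Walking parent pointers from c6: reachable set = {c1, c10, c11, c12, c13, c14, c2, c5, c6, c8}.
That is 10 commits.

10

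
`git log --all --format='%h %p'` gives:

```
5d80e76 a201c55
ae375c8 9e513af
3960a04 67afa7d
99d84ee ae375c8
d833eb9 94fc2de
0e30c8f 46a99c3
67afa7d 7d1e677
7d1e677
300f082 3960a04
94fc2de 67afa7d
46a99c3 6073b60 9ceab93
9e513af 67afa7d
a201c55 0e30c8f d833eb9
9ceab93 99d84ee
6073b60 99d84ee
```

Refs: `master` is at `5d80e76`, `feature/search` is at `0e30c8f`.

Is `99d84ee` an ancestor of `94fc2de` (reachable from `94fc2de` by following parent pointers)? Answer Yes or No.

Ancestors of 94fc2de: {67afa7d, 7d1e677, 94fc2de}.
99d84ee is not in that set, so it is not an ancestor of 94fc2de.

No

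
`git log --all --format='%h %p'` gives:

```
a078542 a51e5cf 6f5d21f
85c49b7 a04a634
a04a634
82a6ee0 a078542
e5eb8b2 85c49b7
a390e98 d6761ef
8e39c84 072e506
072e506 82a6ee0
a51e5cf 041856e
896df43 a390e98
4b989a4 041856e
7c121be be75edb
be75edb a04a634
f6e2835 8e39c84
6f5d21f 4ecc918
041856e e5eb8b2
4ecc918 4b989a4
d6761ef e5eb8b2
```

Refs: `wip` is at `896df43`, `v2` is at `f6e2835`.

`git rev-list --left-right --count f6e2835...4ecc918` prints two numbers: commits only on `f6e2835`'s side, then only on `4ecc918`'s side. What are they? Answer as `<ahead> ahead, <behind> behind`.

Reachable from f6e2835: {041856e, 072e506, 4b989a4, 4ecc918, 6f5d21f, 82a6ee0, 85c49b7, 8e39c84, a04a634, a078542, a51e5cf, e5eb8b2, f6e2835}.
Reachable from 4ecc918: {041856e, 4b989a4, 4ecc918, 85c49b7, a04a634, e5eb8b2}.
Only in f6e2835's history (ahead): {072e506, 6f5d21f, 82a6ee0, 8e39c84, a078542, a51e5cf, f6e2835} — 7.
Only in 4ecc918's history (behind): {} — 0.

7 ahead, 0 behind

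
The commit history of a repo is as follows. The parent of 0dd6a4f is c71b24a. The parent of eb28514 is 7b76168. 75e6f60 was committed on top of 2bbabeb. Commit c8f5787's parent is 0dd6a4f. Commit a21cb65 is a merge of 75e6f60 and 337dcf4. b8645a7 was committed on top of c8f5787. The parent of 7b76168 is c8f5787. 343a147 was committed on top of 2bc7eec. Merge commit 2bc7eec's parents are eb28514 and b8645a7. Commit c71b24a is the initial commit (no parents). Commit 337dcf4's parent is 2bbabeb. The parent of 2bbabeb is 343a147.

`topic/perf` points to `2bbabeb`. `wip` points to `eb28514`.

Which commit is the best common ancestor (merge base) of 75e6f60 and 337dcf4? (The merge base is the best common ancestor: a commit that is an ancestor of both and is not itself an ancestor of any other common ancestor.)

2bbabeb

Ancestors of 75e6f60: {0dd6a4f, 2bbabeb, 2bc7eec, 343a147, 75e6f60, 7b76168, b8645a7, c71b24a, c8f5787, eb28514}.
Ancestors of 337dcf4: {0dd6a4f, 2bbabeb, 2bc7eec, 337dcf4, 343a147, 7b76168, b8645a7, c71b24a, c8f5787, eb28514}.
Common ancestors: {0dd6a4f, 2bbabeb, 2bc7eec, 343a147, 7b76168, b8645a7, c71b24a, c8f5787, eb28514}.
Among these, 2bbabeb is not an ancestor of any other common ancestor — it is the merge base.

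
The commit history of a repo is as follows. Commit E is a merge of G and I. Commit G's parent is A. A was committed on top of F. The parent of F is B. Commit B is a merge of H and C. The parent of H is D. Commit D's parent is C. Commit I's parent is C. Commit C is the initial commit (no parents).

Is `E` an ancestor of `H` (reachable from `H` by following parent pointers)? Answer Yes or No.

Ancestors of H: {C, D, H}.
E is not in that set, so it is not an ancestor of H.

No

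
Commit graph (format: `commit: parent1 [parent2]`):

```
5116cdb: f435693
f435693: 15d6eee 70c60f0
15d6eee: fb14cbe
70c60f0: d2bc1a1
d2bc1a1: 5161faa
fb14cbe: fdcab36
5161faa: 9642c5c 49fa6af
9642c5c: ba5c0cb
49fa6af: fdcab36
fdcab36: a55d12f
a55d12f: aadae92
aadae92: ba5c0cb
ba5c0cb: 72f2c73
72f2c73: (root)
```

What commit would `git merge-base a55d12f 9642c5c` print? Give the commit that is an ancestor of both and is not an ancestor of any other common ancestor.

ba5c0cb

Ancestors of a55d12f: {72f2c73, a55d12f, aadae92, ba5c0cb}.
Ancestors of 9642c5c: {72f2c73, 9642c5c, ba5c0cb}.
Common ancestors: {72f2c73, ba5c0cb}.
Among these, ba5c0cb is not an ancestor of any other common ancestor — it is the merge base.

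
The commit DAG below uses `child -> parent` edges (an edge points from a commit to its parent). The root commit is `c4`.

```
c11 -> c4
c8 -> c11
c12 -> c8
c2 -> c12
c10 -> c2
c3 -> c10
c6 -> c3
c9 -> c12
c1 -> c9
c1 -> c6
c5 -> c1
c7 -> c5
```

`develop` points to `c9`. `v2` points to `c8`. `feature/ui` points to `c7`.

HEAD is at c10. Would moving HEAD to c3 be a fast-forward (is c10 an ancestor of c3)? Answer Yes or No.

A fast-forward from c10 to c3 is possible iff c10 is an ancestor of c3.
Ancestors of c3: {c10, c11, c12, c2, c3, c4, c8}.
c10 is among them, so fast-forward is possible.

Yes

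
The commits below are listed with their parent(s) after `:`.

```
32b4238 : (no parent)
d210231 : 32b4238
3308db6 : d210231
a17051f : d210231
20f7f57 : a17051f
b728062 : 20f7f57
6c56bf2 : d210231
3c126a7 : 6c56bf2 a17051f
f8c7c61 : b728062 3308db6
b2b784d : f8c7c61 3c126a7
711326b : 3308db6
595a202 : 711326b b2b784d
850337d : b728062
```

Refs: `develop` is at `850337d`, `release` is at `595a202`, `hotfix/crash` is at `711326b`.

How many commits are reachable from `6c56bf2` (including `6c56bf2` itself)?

Walking parent pointers from 6c56bf2: reachable set = {32b4238, 6c56bf2, d210231}.
That is 3 commits.

3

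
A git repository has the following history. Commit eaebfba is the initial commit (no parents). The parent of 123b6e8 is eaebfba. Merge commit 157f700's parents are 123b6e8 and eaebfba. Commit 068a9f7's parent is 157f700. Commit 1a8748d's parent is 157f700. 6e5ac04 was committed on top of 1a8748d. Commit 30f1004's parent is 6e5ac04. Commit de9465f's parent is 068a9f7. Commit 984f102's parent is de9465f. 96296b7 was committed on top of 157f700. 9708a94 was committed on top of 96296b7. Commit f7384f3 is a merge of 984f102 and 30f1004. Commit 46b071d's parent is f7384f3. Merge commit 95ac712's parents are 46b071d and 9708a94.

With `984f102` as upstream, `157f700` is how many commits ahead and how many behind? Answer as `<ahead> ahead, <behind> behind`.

Reachable from 157f700: {123b6e8, 157f700, eaebfba}.
Reachable from 984f102: {068a9f7, 123b6e8, 157f700, 984f102, de9465f, eaebfba}.
Only in 157f700's history (ahead): {} — 0.
Only in 984f102's history (behind): {068a9f7, 984f102, de9465f} — 3.

0 ahead, 3 behind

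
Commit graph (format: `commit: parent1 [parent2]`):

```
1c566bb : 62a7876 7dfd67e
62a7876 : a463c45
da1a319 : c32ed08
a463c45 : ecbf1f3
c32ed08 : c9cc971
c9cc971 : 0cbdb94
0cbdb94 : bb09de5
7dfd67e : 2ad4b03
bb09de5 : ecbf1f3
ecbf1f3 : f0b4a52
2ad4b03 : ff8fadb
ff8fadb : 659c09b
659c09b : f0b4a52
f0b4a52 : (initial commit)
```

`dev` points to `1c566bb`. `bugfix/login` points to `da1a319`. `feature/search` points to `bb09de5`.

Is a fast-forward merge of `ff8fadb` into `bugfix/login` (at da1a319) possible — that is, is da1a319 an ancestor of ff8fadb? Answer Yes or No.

No

A fast-forward from da1a319 to ff8fadb is possible iff da1a319 is an ancestor of ff8fadb.
Ancestors of ff8fadb: {659c09b, f0b4a52, ff8fadb}.
da1a319 is not among them, so fast-forward is not possible.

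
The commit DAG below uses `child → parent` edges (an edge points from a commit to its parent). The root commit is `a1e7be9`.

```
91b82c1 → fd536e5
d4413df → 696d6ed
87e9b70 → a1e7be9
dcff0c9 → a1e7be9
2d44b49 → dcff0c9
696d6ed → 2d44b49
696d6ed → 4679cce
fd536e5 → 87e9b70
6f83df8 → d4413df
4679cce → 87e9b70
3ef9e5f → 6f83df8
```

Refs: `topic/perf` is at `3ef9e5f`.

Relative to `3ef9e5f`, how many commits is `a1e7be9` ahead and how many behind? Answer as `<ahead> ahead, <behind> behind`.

Reachable from a1e7be9: {a1e7be9}.
Reachable from 3ef9e5f: {2d44b49, 3ef9e5f, 4679cce, 696d6ed, 6f83df8, 87e9b70, a1e7be9, d4413df, dcff0c9}.
Only in a1e7be9's history (ahead): {} — 0.
Only in 3ef9e5f's history (behind): {2d44b49, 3ef9e5f, 4679cce, 696d6ed, 6f83df8, 87e9b70, d4413df, dcff0c9} — 8.

0 ahead, 8 behind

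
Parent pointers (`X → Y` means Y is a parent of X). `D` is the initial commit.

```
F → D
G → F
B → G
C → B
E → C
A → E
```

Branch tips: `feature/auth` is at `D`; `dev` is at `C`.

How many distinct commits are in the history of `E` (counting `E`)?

6

Walking parent pointers from E: reachable set = {B, C, D, E, F, G}.
That is 6 commits.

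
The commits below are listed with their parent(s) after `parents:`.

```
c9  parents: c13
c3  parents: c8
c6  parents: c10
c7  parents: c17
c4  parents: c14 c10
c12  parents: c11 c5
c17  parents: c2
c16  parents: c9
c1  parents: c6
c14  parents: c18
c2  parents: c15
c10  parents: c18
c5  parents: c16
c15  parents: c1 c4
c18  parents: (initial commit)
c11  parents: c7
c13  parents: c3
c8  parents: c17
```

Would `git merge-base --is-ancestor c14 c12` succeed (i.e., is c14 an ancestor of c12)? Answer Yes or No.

Yes

Ancestors of c12 (commits reachable by following parents): {c1, c10, c11, c12, c13, c14, c15, c16, c17, c18, c2, c3, c4, c5, c6, c7, c8, c9}.
c14 is in that set, so it is an ancestor of c12.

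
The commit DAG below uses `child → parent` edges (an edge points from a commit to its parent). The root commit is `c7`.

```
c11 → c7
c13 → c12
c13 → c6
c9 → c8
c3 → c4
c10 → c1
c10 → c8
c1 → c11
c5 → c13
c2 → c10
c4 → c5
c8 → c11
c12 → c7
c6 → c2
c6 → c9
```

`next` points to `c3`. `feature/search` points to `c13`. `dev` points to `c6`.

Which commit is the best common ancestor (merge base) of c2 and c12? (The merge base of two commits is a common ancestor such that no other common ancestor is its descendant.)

c7

Ancestors of c2: {c1, c10, c11, c2, c7, c8}.
Ancestors of c12: {c12, c7}.
Common ancestors: {c7}.
The only common ancestor is c7, so it is the merge base.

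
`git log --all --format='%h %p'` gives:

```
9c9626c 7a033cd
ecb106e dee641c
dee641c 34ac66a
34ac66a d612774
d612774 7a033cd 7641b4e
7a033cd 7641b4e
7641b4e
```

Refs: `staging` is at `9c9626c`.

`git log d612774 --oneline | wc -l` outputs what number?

3

Walking parent pointers from d612774: reachable set = {7641b4e, 7a033cd, d612774}.
That is 3 commits.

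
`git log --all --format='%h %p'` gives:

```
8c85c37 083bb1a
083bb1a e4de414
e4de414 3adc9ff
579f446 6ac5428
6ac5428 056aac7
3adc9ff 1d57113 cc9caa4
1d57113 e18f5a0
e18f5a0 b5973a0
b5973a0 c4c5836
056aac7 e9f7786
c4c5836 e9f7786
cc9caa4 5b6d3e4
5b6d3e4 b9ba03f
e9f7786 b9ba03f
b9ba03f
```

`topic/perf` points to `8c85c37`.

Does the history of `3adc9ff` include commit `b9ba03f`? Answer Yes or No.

Ancestors of 3adc9ff (commits reachable by following parents): {1d57113, 3adc9ff, 5b6d3e4, b5973a0, b9ba03f, c4c5836, cc9caa4, e18f5a0, e9f7786}.
b9ba03f is in that set, so it is an ancestor of 3adc9ff.

Yes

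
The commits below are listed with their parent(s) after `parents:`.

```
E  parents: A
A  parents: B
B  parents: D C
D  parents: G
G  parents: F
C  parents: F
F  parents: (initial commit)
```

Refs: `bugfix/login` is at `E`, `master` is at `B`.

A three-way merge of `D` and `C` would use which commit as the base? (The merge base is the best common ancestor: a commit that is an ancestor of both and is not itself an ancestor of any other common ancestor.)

F

Ancestors of D: {D, F, G}.
Ancestors of C: {C, F}.
Common ancestors: {F}.
The only common ancestor is F, so it is the merge base.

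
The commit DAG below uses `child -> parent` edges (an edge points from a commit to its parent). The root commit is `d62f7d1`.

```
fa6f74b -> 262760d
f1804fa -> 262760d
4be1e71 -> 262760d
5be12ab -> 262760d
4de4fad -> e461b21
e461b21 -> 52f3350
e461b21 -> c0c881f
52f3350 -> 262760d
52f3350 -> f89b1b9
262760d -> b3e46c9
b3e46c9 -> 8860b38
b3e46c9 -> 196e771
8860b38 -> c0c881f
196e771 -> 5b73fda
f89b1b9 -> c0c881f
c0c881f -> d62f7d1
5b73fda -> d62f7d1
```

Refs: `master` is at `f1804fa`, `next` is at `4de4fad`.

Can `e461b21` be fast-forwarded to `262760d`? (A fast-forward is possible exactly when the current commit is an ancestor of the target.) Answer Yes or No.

A fast-forward from e461b21 to 262760d is possible iff e461b21 is an ancestor of 262760d.
Ancestors of 262760d: {196e771, 262760d, 5b73fda, 8860b38, b3e46c9, c0c881f, d62f7d1}.
e461b21 is not among them, so fast-forward is not possible.

No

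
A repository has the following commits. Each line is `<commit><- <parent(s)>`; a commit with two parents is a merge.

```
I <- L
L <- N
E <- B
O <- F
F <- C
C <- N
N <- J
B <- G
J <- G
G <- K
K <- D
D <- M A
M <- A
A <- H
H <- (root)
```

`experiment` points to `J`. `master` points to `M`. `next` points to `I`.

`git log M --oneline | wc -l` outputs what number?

Walking parent pointers from M: reachable set = {A, H, M}.
That is 3 commits.

3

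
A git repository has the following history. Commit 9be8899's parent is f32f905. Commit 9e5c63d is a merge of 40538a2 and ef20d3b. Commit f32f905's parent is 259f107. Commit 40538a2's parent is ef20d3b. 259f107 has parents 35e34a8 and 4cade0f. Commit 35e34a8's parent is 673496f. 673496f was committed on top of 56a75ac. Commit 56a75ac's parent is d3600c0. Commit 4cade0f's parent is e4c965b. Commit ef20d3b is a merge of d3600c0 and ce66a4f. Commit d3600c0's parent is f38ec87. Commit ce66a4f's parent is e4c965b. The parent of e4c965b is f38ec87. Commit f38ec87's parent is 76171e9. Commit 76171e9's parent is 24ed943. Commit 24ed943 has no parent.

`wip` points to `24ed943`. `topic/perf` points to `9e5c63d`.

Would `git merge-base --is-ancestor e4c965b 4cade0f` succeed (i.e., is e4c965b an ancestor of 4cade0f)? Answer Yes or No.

Ancestors of 4cade0f (commits reachable by following parents): {24ed943, 4cade0f, 76171e9, e4c965b, f38ec87}.
e4c965b is in that set, so it is an ancestor of 4cade0f.

Yes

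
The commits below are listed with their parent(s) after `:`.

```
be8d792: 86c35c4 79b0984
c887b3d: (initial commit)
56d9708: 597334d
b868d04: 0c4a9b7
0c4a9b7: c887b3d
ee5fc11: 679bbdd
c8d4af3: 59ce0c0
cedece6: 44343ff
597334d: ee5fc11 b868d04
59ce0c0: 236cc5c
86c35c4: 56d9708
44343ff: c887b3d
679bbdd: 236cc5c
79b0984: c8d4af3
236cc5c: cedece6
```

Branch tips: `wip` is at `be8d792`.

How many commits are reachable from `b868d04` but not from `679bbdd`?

2

Reachable from b868d04: {0c4a9b7, b868d04, c887b3d}.
Reachable from 679bbdd: {236cc5c, 44343ff, 679bbdd, c887b3d, cedece6}.
In b868d04's history but not 679bbdd's: {0c4a9b7, b868d04} — 2 commits.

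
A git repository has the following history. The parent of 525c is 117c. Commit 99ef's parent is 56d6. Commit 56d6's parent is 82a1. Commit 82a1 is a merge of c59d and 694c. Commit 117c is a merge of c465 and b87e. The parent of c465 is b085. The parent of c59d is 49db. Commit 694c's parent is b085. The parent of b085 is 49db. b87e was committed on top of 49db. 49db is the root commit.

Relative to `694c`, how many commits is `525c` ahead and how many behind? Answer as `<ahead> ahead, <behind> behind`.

Reachable from 525c: {117c, 49db, 525c, b085, b87e, c465}.
Reachable from 694c: {49db, 694c, b085}.
Only in 525c's history (ahead): {117c, 525c, b87e, c465} — 4.
Only in 694c's history (behind): {694c} — 1.

4 ahead, 1 behind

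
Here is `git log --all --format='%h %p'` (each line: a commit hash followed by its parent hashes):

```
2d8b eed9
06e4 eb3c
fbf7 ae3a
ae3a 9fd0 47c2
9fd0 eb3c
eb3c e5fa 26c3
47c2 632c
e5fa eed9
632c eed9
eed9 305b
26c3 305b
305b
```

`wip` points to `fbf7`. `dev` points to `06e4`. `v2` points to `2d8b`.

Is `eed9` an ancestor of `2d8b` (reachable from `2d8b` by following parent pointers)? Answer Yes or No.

Ancestors of 2d8b (commits reachable by following parents): {2d8b, 305b, eed9}.
eed9 is in that set, so it is an ancestor of 2d8b.

Yes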